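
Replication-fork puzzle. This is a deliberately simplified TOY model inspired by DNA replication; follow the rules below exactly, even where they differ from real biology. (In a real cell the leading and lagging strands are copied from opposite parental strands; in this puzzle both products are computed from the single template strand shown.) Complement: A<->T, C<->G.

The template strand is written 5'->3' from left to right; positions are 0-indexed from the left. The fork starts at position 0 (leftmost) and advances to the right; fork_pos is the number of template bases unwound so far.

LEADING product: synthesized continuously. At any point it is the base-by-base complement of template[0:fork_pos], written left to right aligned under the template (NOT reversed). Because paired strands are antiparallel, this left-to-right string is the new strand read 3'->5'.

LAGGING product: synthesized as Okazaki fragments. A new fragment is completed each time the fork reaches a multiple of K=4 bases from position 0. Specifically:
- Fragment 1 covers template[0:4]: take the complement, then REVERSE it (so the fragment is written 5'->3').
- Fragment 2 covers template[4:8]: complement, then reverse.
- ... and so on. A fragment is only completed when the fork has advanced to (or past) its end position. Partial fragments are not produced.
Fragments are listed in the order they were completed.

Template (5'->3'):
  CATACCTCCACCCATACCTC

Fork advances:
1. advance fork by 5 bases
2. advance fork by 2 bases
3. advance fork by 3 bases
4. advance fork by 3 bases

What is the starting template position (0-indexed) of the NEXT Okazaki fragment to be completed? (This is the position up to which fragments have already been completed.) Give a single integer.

Answer: 12

Derivation:
Step 1: advance 5 -> fork_pos = 0 + 5 = 5. Reached multiple(s) of 4: 4 -> fragment 1 completed (1 total).
Step 2: advance 2 -> fork_pos = 5 + 2 = 7. Next multiple of 4 is 8 (not reached); still 1 fragment(s).
Step 3: advance 3 -> fork_pos = 7 + 3 = 10. Reached multiple(s) of 4: 8 -> fragment 2 completed (2 total).
Step 4: advance 3 -> fork_pos = 10 + 3 = 13. Reached multiple(s) of 4: 12 -> fragment 3 completed (3 total).
3 fragment(s) completed, covering template[0:12] (3 x 4 = 12). The next fragment, fragment 4, covers template[12:16], so it starts at position 12.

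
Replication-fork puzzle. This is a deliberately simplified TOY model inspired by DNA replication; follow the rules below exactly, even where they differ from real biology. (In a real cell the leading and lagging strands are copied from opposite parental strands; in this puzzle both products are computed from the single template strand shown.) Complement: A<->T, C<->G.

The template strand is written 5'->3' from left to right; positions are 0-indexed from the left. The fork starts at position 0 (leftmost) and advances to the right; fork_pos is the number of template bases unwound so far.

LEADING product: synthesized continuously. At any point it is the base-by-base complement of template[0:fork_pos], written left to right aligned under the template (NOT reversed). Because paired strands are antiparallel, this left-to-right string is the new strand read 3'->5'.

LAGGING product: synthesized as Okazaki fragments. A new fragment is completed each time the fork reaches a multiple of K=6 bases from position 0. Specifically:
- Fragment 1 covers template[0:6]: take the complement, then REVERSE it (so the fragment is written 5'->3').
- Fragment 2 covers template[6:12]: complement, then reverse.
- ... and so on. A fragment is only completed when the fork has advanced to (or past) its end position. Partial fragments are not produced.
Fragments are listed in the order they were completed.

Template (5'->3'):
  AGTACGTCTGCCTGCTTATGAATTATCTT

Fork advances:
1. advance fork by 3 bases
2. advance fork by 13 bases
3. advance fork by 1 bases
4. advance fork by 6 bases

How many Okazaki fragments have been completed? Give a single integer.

Answer: 3

Derivation:
Step 1: advance 3 -> fork_pos = 0 + 3 = 3. Next multiple of 6 is 6 (not reached); still 0 fragment(s).
Step 2: advance 13 -> fork_pos = 3 + 13 = 16. Reached multiple(s) of 6: 6, 12 -> fragments 1-2 completed (2 total).
Step 3: advance 1 -> fork_pos = 16 + 1 = 17. Next multiple of 6 is 18 (not reached); still 2 fragment(s).
Step 4: advance 6 -> fork_pos = 17 + 6 = 23. Reached multiple(s) of 6: 18 -> fragment 3 completed (3 total).
Check: final fork_pos = 23; the multiples of 6 that are <= 23 are 6..18 -> 23 // 6 = 3 completed fragment(s).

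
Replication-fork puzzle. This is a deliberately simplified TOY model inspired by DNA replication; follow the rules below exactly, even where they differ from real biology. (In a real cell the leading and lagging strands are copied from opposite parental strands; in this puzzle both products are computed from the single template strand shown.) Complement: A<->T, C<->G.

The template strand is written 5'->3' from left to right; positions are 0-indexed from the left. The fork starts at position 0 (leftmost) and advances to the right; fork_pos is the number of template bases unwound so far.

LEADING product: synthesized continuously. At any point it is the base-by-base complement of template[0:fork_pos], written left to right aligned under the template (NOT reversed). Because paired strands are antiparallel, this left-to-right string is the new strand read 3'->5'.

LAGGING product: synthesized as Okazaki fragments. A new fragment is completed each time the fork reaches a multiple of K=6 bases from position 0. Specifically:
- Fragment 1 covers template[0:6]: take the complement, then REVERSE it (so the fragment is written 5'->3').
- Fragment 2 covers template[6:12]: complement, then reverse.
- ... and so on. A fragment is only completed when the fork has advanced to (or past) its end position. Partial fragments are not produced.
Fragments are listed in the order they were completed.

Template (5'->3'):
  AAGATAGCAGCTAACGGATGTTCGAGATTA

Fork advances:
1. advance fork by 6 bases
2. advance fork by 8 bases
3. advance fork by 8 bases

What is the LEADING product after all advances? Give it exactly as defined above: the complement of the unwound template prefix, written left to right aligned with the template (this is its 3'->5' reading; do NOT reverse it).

Answer: TTCTATCGTCGATTGCCTACAA

Derivation:
Step 1: advance 6 -> fork_pos = 0 + 6 = 6.
Step 2: advance 8 -> fork_pos = 6 + 8 = 14.
Step 3: advance 8 -> fork_pos = 14 + 8 = 22.
Unwound prefix: template[0:22] = AAGATAGCAGCTAACGGATGTT
Complement it base by base (A<->T, C<->G), keeping left-to-right order:
  [0:5] AAGAT -> TTCTA
  [5:10] AGCAG -> TCGTC
  [10:15] CTAAC -> GATTG
  [15:20] GGATG -> CCTAC
  [20:22] TT -> AA
Concatenate: TTCTATCGTCGATTGCCTACAA (length 22; written aligned with the template, i.e. 3'->5').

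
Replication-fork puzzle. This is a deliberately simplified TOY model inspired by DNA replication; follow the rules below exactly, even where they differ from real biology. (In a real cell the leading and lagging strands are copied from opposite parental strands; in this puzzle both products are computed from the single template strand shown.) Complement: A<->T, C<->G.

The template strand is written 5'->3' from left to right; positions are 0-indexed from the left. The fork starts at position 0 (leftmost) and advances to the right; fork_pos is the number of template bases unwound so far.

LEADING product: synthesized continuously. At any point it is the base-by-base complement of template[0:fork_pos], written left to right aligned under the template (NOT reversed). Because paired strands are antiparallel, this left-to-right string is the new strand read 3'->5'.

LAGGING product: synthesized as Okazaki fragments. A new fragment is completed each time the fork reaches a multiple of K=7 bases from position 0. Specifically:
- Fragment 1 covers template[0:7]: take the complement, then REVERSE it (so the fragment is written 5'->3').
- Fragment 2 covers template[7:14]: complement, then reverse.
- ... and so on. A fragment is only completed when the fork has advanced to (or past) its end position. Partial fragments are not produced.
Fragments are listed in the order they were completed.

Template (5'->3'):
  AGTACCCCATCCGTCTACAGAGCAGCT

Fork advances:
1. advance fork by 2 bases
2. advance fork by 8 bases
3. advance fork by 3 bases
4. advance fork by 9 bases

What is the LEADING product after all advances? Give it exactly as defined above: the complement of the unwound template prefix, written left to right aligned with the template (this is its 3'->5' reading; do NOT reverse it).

Answer: TCATGGGGTAGGCAGATGTCTC

Derivation:
Step 1: advance 2 -> fork_pos = 0 + 2 = 2.
Step 2: advance 8 -> fork_pos = 2 + 8 = 10.
Step 3: advance 3 -> fork_pos = 10 + 3 = 13.
Step 4: advance 9 -> fork_pos = 13 + 9 = 22.
Unwound prefix: template[0:22] = AGTACCCCATCCGTCTACAGAG
Complement it base by base (A<->T, C<->G), keeping left-to-right order:
  [0:5] AGTAC -> TCATG
  [5:10] CCCAT -> GGGTA
  [10:15] CCGTC -> GGCAG
  [15:20] TACAG -> ATGTC
  [20:22] AG -> TC
Concatenate: TCATGGGGTAGGCAGATGTCTC (length 22; written aligned with the template, i.e. 3'->5').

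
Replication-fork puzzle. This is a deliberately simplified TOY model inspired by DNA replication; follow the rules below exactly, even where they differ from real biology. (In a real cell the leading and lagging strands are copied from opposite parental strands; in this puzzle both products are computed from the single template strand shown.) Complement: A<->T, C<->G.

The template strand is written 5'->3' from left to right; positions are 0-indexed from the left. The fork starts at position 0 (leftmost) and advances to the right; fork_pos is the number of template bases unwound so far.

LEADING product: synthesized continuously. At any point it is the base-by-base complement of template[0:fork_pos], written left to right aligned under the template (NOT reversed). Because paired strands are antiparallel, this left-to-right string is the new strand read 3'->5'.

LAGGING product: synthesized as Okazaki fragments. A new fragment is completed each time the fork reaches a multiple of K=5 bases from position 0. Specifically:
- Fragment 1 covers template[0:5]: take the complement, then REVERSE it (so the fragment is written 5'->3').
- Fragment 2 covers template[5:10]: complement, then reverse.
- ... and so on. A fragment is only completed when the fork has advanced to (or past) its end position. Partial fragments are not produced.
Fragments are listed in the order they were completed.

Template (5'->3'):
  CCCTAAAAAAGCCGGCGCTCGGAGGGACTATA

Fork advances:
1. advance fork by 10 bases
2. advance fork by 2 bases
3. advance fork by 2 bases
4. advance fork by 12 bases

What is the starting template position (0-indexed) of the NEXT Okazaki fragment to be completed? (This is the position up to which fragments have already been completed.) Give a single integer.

Answer: 25

Derivation:
Step 1: advance 10 -> fork_pos = 0 + 10 = 10. Reached multiple(s) of 5: 5, 10 -> fragments 1-2 completed (2 total).
Step 2: advance 2 -> fork_pos = 10 + 2 = 12. Next multiple of 5 is 15 (not reached); still 2 fragment(s).
Step 3: advance 2 -> fork_pos = 12 + 2 = 14. Next multiple of 5 is 15 (not reached); still 2 fragment(s).
Step 4: advance 12 -> fork_pos = 14 + 12 = 26. Reached multiple(s) of 5: 15, 20, 25 -> fragments 3-5 completed (5 total).
5 fragment(s) completed, covering template[0:25] (5 x 5 = 25). The next fragment, fragment 6, covers template[25:30], so it starts at position 25.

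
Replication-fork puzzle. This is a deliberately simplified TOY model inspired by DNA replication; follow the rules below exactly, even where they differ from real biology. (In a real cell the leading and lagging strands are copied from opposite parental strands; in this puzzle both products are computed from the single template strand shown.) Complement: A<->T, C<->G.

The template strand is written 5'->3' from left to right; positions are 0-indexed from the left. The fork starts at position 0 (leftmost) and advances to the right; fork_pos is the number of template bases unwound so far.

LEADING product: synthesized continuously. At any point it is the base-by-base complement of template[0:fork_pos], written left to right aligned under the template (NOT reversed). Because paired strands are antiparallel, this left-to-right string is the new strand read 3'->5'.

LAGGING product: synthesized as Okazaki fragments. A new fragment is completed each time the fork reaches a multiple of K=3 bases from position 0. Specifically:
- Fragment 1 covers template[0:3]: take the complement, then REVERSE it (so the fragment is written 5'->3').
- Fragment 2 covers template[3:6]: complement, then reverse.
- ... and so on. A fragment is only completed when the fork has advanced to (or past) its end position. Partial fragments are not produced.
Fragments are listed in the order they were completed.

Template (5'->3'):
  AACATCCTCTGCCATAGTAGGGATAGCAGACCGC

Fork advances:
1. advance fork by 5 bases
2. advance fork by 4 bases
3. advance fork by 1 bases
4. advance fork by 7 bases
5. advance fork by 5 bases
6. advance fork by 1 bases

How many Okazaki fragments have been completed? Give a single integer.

Answer: 7

Derivation:
Step 1: advance 5 -> fork_pos = 0 + 5 = 5. Reached multiple(s) of 3: 3 -> fragment 1 completed (1 total).
Step 2: advance 4 -> fork_pos = 5 + 4 = 9. Reached multiple(s) of 3: 6, 9 -> fragments 2-3 completed (3 total).
Step 3: advance 1 -> fork_pos = 9 + 1 = 10. Next multiple of 3 is 12 (not reached); still 3 fragment(s).
Step 4: advance 7 -> fork_pos = 10 + 7 = 17. Reached multiple(s) of 3: 12, 15 -> fragments 4-5 completed (5 total).
Step 5: advance 5 -> fork_pos = 17 + 5 = 22. Reached multiple(s) of 3: 18, 21 -> fragments 6-7 completed (7 total).
Step 6: advance 1 -> fork_pos = 22 + 1 = 23. Next multiple of 3 is 24 (not reached); still 7 fragment(s).
Check: final fork_pos = 23; the multiples of 3 that are <= 23 are 3..21 -> 23 // 3 = 7 completed fragment(s).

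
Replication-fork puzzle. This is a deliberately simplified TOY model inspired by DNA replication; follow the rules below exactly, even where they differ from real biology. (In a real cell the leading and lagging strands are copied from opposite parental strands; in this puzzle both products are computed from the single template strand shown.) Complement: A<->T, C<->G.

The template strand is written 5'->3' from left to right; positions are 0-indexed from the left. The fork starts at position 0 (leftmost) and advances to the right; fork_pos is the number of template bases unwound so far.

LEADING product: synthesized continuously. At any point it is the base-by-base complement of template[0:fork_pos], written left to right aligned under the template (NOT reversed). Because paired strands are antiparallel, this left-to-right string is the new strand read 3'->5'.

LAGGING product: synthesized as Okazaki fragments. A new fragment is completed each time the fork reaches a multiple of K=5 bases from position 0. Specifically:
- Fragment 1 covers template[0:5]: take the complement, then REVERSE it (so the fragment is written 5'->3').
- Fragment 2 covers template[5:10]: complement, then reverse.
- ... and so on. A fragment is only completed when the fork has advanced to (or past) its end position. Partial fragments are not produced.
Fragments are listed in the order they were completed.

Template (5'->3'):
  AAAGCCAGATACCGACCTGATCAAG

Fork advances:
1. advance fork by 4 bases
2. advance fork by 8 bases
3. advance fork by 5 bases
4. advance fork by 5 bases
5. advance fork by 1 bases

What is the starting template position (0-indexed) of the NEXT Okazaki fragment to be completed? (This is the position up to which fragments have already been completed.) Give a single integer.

Answer: 20

Derivation:
Step 1: advance 4 -> fork_pos = 0 + 4 = 4. Next multiple of 5 is 5 (not reached); still 0 fragment(s).
Step 2: advance 8 -> fork_pos = 4 + 8 = 12. Reached multiple(s) of 5: 5, 10 -> fragments 1-2 completed (2 total).
Step 3: advance 5 -> fork_pos = 12 + 5 = 17. Reached multiple(s) of 5: 15 -> fragment 3 completed (3 total).
Step 4: advance 5 -> fork_pos = 17 + 5 = 22. Reached multiple(s) of 5: 20 -> fragment 4 completed (4 total).
Step 5: advance 1 -> fork_pos = 22 + 1 = 23. Next multiple of 5 is 25 (not reached); still 4 fragment(s).
4 fragment(s) completed, covering template[0:20] (4 x 5 = 20). The next fragment, fragment 5, covers template[20:25], so it starts at position 20.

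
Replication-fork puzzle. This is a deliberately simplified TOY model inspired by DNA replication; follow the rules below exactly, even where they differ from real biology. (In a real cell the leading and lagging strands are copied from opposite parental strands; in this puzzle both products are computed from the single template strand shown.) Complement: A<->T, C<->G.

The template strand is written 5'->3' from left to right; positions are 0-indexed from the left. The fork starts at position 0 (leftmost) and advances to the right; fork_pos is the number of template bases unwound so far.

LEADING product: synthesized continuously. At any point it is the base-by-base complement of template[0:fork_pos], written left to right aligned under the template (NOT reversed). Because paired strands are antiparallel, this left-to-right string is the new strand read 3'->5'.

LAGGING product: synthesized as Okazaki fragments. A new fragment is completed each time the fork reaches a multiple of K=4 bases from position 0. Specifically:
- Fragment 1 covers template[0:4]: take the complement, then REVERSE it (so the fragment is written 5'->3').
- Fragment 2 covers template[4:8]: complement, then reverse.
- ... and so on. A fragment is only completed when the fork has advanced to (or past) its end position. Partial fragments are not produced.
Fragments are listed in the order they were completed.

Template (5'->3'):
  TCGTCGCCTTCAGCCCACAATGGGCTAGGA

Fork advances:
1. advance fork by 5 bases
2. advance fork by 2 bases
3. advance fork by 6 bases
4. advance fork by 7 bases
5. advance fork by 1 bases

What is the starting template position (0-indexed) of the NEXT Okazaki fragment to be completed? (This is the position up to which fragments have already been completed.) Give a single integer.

Step 1: advance 5 -> fork_pos = 0 + 5 = 5. Reached multiple(s) of 4: 4 -> fragment 1 completed (1 total).
Step 2: advance 2 -> fork_pos = 5 + 2 = 7. Next multiple of 4 is 8 (not reached); still 1 fragment(s).
Step 3: advance 6 -> fork_pos = 7 + 6 = 13. Reached multiple(s) of 4: 8, 12 -> fragments 2-3 completed (3 total).
Step 4: advance 7 -> fork_pos = 13 + 7 = 20. Reached multiple(s) of 4: 16, 20 -> fragments 4-5 completed (5 total).
Step 5: advance 1 -> fork_pos = 20 + 1 = 21. Next multiple of 4 is 24 (not reached); still 5 fragment(s).
5 fragment(s) completed, covering template[0:20] (5 x 4 = 20). The next fragment, fragment 6, covers template[20:24], so it starts at position 20.

Answer: 20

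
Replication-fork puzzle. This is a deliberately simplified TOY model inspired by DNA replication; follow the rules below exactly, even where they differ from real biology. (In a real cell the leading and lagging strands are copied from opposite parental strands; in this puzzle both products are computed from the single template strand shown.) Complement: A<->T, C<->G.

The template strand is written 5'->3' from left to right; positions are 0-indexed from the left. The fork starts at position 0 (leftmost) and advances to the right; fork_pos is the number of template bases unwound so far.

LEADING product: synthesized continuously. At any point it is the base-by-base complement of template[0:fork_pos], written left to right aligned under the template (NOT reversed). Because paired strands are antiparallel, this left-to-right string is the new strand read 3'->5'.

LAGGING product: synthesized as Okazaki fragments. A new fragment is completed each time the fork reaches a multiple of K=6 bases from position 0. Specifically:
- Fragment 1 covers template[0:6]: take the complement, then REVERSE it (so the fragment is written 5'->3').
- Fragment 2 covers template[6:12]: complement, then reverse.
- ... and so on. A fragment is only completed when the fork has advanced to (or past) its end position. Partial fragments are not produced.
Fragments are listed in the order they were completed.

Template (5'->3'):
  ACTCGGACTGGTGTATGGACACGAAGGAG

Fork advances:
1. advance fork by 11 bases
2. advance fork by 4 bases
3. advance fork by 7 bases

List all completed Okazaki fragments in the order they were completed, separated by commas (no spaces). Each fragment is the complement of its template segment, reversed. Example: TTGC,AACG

Answer: CCGAGT,ACCAGT,CCATAC

Derivation:
Step 1: advance 11 -> fork_pos = 0 + 11 = 11. Reached multiple(s) of 6: 6 -> fragment 1 completed (1 total).
Step 2: advance 4 -> fork_pos = 11 + 4 = 15. Reached multiple(s) of 6: 12 -> fragment 2 completed (2 total).
Step 3: advance 7 -> fork_pos = 15 + 7 = 22. Reached multiple(s) of 6: 18 -> fragment 3 completed (3 total).
Final fork_pos = 22, so 3 fragment(s) are complete. Build each: template segment -> complement -> reverse.
Fragment 1: template[0:6] = ACTCGG -> complement TGAGCC -> reversed CCGAGT
Fragment 2: template[6:12] = ACTGGT -> complement TGACCA -> reversed ACCAGT
Fragment 3: template[12:18] = GTATGG -> complement CATACC -> reversed CCATAC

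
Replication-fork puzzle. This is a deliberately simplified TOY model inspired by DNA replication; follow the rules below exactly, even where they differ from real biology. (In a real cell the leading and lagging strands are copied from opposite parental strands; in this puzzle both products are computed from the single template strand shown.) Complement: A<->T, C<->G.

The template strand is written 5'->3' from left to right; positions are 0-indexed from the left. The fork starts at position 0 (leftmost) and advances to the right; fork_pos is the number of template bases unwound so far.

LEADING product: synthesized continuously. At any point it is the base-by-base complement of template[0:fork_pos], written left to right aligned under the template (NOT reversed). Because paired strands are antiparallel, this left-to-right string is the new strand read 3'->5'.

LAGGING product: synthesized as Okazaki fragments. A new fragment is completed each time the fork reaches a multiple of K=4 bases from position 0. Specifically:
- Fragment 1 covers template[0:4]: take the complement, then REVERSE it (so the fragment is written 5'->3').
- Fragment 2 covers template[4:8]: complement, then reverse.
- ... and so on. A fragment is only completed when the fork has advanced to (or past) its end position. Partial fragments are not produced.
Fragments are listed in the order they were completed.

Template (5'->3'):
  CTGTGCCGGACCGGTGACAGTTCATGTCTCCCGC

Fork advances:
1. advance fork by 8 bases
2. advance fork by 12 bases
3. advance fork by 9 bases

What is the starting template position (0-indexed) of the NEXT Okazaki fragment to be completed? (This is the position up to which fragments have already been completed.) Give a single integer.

Step 1: advance 8 -> fork_pos = 0 + 8 = 8. Reached multiple(s) of 4: 4, 8 -> fragments 1-2 completed (2 total).
Step 2: advance 12 -> fork_pos = 8 + 12 = 20. Reached multiple(s) of 4: 12, 16, 20 -> fragments 3-5 completed (5 total).
Step 3: advance 9 -> fork_pos = 20 + 9 = 29. Reached multiple(s) of 4: 24, 28 -> fragments 6-7 completed (7 total).
7 fragment(s) completed, covering template[0:28] (7 x 4 = 28). The next fragment, fragment 8, covers template[28:32], so it starts at position 28.

Answer: 28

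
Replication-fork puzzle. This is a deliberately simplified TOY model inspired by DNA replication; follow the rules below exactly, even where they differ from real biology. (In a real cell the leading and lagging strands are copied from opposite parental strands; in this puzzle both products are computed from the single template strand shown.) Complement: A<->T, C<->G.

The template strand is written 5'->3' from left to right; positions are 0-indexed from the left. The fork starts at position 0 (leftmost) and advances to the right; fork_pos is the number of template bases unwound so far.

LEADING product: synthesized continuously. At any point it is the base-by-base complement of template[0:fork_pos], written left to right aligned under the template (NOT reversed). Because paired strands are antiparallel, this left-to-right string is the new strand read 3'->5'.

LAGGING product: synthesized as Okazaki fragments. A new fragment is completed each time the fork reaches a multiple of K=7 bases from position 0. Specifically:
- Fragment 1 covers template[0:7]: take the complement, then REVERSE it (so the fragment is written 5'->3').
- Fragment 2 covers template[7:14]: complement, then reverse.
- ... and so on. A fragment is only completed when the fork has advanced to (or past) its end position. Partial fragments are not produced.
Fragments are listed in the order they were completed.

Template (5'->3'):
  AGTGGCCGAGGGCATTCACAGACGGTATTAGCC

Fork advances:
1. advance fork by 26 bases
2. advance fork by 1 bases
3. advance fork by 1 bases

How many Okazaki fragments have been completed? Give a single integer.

Answer: 4

Derivation:
Step 1: advance 26 -> fork_pos = 0 + 26 = 26. Reached multiple(s) of 7: 7, 14, 21 -> fragments 1-3 completed (3 total).
Step 2: advance 1 -> fork_pos = 26 + 1 = 27. Next multiple of 7 is 28 (not reached); still 3 fragment(s).
Step 3: advance 1 -> fork_pos = 27 + 1 = 28. Reached multiple(s) of 7: 28 -> fragment 4 completed (4 total).
Check: final fork_pos = 28; the multiples of 7 that are <= 28 are 7..28 -> 28 // 7 = 4 completed fragment(s).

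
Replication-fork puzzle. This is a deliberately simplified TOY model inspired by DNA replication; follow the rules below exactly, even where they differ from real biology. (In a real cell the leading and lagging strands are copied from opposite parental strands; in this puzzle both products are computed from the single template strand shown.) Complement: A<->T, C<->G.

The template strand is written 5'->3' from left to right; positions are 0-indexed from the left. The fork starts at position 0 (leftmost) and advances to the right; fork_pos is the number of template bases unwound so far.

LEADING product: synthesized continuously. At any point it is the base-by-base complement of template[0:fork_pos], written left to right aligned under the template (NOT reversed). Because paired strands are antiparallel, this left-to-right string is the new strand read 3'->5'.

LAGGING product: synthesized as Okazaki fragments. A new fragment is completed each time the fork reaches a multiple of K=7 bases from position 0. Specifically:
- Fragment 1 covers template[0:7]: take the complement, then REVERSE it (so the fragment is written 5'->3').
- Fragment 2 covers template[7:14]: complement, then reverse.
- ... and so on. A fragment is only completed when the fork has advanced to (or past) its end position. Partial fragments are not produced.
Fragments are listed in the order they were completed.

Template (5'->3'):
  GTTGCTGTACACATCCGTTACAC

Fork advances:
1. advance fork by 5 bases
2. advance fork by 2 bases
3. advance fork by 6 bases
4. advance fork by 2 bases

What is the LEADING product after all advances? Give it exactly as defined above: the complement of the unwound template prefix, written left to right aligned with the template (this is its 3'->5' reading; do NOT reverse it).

Step 1: advance 5 -> fork_pos = 0 + 5 = 5.
Step 2: advance 2 -> fork_pos = 5 + 2 = 7.
Step 3: advance 6 -> fork_pos = 7 + 6 = 13.
Step 4: advance 2 -> fork_pos = 13 + 2 = 15.
Unwound prefix: template[0:15] = GTTGCTGTACACATC
Complement it base by base (A<->T, C<->G), keeping left-to-right order:
  [0:5] GTTGC -> CAACG
  [5:10] TGTAC -> ACATG
  [10:15] ACATC -> TGTAG
Concatenate: CAACGACATGTGTAG (length 15; written aligned with the template, i.e. 3'->5').

Answer: CAACGACATGTGTAG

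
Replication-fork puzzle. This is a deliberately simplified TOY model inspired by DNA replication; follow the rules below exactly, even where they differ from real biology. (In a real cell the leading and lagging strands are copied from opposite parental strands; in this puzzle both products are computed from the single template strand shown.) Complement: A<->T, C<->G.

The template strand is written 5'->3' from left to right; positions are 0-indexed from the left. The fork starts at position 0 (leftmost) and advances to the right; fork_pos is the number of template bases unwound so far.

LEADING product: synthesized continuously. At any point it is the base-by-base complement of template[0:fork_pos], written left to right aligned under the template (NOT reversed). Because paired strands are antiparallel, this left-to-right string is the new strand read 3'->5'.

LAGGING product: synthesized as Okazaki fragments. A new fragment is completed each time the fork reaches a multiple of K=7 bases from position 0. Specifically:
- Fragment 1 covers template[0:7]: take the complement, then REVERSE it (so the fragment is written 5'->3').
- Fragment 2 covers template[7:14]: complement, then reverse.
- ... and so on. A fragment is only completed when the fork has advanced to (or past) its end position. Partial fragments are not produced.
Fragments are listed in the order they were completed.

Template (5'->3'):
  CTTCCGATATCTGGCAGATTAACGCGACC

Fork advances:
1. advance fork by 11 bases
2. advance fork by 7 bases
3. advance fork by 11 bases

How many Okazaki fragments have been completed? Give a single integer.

Step 1: advance 11 -> fork_pos = 0 + 11 = 11. Reached multiple(s) of 7: 7 -> fragment 1 completed (1 total).
Step 2: advance 7 -> fork_pos = 11 + 7 = 18. Reached multiple(s) of 7: 14 -> fragment 2 completed (2 total).
Step 3: advance 11 -> fork_pos = 18 + 11 = 29. Reached multiple(s) of 7: 21, 28 -> fragments 3-4 completed (4 total).
Check: final fork_pos = 29; the multiples of 7 that are <= 29 are 7..28 -> 29 // 7 = 4 completed fragment(s).

Answer: 4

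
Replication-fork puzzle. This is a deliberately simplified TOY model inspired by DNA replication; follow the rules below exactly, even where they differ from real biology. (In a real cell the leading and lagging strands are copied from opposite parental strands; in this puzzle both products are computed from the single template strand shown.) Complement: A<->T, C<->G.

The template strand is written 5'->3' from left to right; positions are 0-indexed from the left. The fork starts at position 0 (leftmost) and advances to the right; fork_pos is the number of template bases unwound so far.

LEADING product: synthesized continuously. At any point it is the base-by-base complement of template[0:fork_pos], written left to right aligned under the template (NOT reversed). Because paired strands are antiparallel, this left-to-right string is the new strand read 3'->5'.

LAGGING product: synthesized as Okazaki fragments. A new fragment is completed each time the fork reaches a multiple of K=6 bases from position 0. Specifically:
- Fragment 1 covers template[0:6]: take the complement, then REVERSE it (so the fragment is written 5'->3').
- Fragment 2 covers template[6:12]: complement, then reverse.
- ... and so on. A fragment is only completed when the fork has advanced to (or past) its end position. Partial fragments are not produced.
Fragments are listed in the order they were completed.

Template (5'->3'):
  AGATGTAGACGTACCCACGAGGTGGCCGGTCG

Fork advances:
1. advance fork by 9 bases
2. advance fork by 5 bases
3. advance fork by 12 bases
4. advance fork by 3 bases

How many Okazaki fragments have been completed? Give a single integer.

Step 1: advance 9 -> fork_pos = 0 + 9 = 9. Reached multiple(s) of 6: 6 -> fragment 1 completed (1 total).
Step 2: advance 5 -> fork_pos = 9 + 5 = 14. Reached multiple(s) of 6: 12 -> fragment 2 completed (2 total).
Step 3: advance 12 -> fork_pos = 14 + 12 = 26. Reached multiple(s) of 6: 18, 24 -> fragments 3-4 completed (4 total).
Step 4: advance 3 -> fork_pos = 26 + 3 = 29. Next multiple of 6 is 30 (not reached); still 4 fragment(s).
Check: final fork_pos = 29; the multiples of 6 that are <= 29 are 6..24 -> 29 // 6 = 4 completed fragment(s).

Answer: 4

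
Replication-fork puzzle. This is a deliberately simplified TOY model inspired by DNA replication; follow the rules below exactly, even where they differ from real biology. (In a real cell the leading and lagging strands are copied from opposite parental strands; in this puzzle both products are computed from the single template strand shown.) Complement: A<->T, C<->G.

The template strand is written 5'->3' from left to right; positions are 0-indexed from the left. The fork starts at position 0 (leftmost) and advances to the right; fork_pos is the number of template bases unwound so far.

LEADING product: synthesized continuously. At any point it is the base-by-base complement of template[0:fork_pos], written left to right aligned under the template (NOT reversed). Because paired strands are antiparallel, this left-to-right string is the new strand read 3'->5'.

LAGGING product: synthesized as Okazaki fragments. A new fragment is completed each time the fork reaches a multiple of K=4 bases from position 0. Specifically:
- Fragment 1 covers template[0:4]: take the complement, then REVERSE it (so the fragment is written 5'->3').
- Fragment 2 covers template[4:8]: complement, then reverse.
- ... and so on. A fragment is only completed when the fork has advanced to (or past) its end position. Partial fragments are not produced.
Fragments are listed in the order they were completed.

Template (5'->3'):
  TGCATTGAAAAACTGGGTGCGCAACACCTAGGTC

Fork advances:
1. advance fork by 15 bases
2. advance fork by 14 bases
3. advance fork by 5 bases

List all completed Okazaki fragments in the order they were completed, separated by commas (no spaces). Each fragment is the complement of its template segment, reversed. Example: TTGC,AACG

Answer: TGCA,TCAA,TTTT,CCAG,GCAC,TTGC,GGTG,CCTA

Derivation:
Step 1: advance 15 -> fork_pos = 0 + 15 = 15. Reached multiple(s) of 4: 4, 8, 12 -> fragments 1-3 completed (3 total).
Step 2: advance 14 -> fork_pos = 15 + 14 = 29. Reached multiple(s) of 4: 16, 20, 24, 28 -> fragments 4-7 completed (7 total).
Step 3: advance 5 -> fork_pos = 29 + 5 = 34. Reached multiple(s) of 4: 32 -> fragment 8 completed (8 total).
Final fork_pos = 34, so 8 fragment(s) are complete. Build each: template segment -> complement -> reverse.
Fragment 1: template[0:4] = TGCA -> complement ACGT -> reversed TGCA
Fragment 2: template[4:8] = TTGA -> complement AACT -> reversed TCAA
Fragment 3: template[8:12] = AAAA -> complement TTTT -> reversed TTTT
Fragment 4: template[12:16] = CTGG -> complement GACC -> reversed CCAG
Fragment 5: template[16:20] = GTGC -> complement CACG -> reversed GCAC
Fragment 6: template[20:24] = GCAA -> complement CGTT -> reversed TTGC
Fragment 7: template[24:28] = CACC -> complement GTGG -> reversed GGTG
Fragment 8: template[28:32] = TAGG -> complement ATCC -> reversed CCTA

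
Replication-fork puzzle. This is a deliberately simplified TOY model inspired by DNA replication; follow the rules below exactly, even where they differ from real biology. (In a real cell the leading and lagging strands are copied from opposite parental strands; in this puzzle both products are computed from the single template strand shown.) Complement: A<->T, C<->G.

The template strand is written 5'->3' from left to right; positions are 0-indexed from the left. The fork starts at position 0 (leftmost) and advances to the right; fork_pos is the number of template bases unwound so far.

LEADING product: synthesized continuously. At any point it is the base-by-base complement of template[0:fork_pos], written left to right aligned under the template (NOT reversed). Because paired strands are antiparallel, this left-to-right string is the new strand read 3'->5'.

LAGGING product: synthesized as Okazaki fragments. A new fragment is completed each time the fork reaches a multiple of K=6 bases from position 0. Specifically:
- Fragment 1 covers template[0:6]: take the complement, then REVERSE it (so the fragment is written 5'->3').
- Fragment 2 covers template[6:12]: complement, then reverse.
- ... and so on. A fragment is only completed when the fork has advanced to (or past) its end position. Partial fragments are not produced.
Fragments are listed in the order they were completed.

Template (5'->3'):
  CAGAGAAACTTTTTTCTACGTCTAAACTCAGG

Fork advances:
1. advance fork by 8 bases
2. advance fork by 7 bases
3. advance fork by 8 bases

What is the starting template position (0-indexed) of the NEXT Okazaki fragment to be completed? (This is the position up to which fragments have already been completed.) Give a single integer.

Answer: 18

Derivation:
Step 1: advance 8 -> fork_pos = 0 + 8 = 8. Reached multiple(s) of 6: 6 -> fragment 1 completed (1 total).
Step 2: advance 7 -> fork_pos = 8 + 7 = 15. Reached multiple(s) of 6: 12 -> fragment 2 completed (2 total).
Step 3: advance 8 -> fork_pos = 15 + 8 = 23. Reached multiple(s) of 6: 18 -> fragment 3 completed (3 total).
3 fragment(s) completed, covering template[0:18] (3 x 6 = 18). The next fragment, fragment 4, covers template[18:24], so it starts at position 18.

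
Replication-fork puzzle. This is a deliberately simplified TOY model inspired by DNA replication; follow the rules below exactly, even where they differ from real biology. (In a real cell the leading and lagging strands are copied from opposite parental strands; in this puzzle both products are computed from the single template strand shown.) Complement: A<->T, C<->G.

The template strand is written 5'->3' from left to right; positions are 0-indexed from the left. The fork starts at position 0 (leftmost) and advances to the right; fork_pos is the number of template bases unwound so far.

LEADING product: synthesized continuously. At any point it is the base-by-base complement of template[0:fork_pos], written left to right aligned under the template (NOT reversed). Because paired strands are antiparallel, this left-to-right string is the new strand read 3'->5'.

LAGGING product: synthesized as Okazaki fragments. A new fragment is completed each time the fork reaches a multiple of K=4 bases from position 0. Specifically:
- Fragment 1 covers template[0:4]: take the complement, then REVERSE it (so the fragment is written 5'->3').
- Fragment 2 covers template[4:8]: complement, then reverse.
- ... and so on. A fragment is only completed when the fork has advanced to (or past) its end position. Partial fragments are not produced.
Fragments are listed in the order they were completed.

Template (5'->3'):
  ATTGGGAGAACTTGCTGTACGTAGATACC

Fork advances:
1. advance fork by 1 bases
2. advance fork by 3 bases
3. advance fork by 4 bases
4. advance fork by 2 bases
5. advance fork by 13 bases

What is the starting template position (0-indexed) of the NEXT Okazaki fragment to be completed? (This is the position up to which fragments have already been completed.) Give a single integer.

Answer: 20

Derivation:
Step 1: advance 1 -> fork_pos = 0 + 1 = 1. Next multiple of 4 is 4 (not reached); still 0 fragment(s).
Step 2: advance 3 -> fork_pos = 1 + 3 = 4. Reached multiple(s) of 4: 4 -> fragment 1 completed (1 total).
Step 3: advance 4 -> fork_pos = 4 + 4 = 8. Reached multiple(s) of 4: 8 -> fragment 2 completed (2 total).
Step 4: advance 2 -> fork_pos = 8 + 2 = 10. Next multiple of 4 is 12 (not reached); still 2 fragment(s).
Step 5: advance 13 -> fork_pos = 10 + 13 = 23. Reached multiple(s) of 4: 12, 16, 20 -> fragments 3-5 completed (5 total).
5 fragment(s) completed, covering template[0:20] (5 x 4 = 20). The next fragment, fragment 6, covers template[20:24], so it starts at position 20.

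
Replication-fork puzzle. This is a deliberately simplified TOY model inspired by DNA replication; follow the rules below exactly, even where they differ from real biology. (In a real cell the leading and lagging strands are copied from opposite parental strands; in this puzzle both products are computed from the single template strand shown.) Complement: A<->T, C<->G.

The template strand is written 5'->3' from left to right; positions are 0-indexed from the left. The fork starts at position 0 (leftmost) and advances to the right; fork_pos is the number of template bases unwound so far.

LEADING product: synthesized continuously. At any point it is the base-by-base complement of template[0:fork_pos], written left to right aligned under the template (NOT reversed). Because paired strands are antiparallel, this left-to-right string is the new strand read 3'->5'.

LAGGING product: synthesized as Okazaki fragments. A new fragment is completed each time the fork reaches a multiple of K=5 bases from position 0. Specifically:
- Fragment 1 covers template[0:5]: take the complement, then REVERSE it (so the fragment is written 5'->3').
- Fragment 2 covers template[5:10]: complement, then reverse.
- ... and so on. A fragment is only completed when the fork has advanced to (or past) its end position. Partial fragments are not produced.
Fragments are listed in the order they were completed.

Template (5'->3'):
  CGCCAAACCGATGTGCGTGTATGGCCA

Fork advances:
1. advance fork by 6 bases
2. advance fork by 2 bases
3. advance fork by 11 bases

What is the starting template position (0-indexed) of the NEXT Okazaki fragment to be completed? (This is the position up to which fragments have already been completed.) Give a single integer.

Step 1: advance 6 -> fork_pos = 0 + 6 = 6. Reached multiple(s) of 5: 5 -> fragment 1 completed (1 total).
Step 2: advance 2 -> fork_pos = 6 + 2 = 8. Next multiple of 5 is 10 (not reached); still 1 fragment(s).
Step 3: advance 11 -> fork_pos = 8 + 11 = 19. Reached multiple(s) of 5: 10, 15 -> fragments 2-3 completed (3 total).
3 fragment(s) completed, covering template[0:15] (3 x 5 = 15). The next fragment, fragment 4, covers template[15:20], so it starts at position 15.

Answer: 15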